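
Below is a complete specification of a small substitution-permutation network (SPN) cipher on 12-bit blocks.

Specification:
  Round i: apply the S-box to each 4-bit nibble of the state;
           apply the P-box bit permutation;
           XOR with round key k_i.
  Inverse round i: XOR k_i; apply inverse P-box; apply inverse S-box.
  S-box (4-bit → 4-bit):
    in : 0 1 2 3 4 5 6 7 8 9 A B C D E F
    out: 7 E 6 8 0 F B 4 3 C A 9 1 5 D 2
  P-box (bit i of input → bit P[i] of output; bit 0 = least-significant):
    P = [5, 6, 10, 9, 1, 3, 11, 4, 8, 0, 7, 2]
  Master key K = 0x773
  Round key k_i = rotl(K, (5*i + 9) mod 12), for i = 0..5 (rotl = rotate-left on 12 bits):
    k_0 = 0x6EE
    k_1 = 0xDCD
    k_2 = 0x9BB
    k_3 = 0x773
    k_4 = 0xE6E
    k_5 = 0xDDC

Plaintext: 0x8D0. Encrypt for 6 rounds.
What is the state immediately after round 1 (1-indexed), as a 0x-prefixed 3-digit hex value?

s_0 = plaintext = 0x8D0
s_1 = Round(s_0, k_0) = 0xB8D
s_2 = Round(s_1, k_1) = 0x8E3
s_3 = Round(s_2, k_2) = 0x2A8
s_4 = Round(s_3, k_3) = 0x78A
s_5 = Round(s_4, k_4) = 0xCA4
s_6 = Round(s_5, k_5) = 0xCC4

0xB8D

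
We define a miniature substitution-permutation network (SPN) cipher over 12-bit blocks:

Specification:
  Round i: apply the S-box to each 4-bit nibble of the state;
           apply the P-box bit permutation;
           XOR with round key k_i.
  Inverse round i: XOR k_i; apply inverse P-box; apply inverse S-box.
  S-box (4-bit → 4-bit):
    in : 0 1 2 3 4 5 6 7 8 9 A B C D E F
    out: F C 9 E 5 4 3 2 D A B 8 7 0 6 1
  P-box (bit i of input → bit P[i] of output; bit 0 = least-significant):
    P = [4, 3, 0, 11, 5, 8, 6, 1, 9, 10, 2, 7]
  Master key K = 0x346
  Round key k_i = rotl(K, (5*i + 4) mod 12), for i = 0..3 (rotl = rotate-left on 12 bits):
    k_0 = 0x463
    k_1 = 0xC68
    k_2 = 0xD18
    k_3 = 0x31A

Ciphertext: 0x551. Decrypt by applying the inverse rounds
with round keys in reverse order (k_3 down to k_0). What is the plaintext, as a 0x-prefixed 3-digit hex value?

s_0 = ciphertext = 0x551
s_1 = InvRound(s_0, k_3) = 0x61E
s_2 = InvRound(s_1, k_2) = 0x49B
s_3 = InvRound(s_2, k_1) = 0xB88
s_4 = InvRound(s_3, k_0) = 0xA03

0xA03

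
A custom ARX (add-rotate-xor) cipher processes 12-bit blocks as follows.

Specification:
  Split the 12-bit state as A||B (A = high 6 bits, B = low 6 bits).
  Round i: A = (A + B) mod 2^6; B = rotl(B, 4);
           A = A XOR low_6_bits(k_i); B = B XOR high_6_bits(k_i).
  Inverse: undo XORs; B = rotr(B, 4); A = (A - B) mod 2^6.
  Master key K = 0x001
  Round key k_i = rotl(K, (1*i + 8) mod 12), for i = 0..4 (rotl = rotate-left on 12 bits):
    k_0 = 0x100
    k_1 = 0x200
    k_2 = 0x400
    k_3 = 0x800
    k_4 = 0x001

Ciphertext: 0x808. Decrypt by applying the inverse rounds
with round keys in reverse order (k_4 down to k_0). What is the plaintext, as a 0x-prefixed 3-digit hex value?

s_0 = ciphertext = 0x808
s_1 = InvRound(s_0, k_4) = 0x060
s_2 = InvRound(s_1, k_3) = 0x040
s_3 = InvRound(s_2, k_2) = 0x001
s_4 = InvRound(s_3, k_1) = 0x724
s_5 = InvRound(s_4, k_0) = 0x682

0x682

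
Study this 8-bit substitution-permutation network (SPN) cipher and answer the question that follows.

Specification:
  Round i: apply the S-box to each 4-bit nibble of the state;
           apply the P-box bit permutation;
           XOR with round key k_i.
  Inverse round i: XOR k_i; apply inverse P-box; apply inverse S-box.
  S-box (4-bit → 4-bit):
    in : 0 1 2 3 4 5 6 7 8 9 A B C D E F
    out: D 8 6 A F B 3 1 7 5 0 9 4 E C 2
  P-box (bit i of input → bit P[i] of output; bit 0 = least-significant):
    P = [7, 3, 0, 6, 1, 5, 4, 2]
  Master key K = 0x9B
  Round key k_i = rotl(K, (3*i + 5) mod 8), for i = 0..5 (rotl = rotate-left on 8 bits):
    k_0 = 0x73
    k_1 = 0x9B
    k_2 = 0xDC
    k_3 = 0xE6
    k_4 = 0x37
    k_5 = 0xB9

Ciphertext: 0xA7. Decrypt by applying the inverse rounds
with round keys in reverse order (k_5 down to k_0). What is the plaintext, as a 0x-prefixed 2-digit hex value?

0xEE

s_0 = ciphertext = 0xA7
s_1 = InvRound(s_0, k_5) = 0x0F
s_2 = InvRound(s_1, k_4) = 0x2F
s_3 = InvRound(s_2, k_3) = 0xA4
s_4 = InvRound(s_3, k_2) = 0x23
s_5 = InvRound(s_4, k_1) = 0x26
s_6 = InvRound(s_5, k_0) = 0xEE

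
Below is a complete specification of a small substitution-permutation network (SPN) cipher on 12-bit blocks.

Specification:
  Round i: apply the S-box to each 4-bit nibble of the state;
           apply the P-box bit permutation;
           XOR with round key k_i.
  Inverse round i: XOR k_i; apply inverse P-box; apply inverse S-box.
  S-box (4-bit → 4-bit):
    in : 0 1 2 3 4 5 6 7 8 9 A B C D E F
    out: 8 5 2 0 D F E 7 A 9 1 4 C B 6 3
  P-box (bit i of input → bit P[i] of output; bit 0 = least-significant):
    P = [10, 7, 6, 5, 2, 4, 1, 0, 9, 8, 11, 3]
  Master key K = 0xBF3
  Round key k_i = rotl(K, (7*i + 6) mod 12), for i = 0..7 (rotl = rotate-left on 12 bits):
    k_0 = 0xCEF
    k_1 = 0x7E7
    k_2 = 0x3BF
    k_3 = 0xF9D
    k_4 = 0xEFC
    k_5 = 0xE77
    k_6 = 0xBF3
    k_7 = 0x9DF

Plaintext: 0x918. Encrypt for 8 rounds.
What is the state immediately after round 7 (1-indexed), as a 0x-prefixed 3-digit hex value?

s_0 = plaintext = 0x918
s_1 = Round(s_0, k_0) = 0xE41
s_2 = Round(s_1, k_1) = 0xAA0
s_3 = Round(s_2, k_2) = 0x19B
s_4 = Round(s_3, k_3) = 0x5D8
s_5 = Round(s_4, k_4) = 0x541
s_6 = Round(s_5, k_5) = 0x138
s_7 = Round(s_6, k_6) = 0x153
s_8 = Round(s_7, k_7) = 0x3C8

0x153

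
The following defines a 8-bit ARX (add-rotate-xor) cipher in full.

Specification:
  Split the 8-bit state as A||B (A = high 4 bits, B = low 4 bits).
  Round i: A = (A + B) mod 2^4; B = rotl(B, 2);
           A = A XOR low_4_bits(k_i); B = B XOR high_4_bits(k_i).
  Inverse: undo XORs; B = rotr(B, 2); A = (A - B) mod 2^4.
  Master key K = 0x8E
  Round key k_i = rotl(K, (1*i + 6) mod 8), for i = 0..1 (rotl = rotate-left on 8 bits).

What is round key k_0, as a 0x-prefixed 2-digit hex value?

K = 0x8E
k_0 = rotl(K, (1*0+6) mod 8) = rotl(K, 6) = 0xA3

0xA3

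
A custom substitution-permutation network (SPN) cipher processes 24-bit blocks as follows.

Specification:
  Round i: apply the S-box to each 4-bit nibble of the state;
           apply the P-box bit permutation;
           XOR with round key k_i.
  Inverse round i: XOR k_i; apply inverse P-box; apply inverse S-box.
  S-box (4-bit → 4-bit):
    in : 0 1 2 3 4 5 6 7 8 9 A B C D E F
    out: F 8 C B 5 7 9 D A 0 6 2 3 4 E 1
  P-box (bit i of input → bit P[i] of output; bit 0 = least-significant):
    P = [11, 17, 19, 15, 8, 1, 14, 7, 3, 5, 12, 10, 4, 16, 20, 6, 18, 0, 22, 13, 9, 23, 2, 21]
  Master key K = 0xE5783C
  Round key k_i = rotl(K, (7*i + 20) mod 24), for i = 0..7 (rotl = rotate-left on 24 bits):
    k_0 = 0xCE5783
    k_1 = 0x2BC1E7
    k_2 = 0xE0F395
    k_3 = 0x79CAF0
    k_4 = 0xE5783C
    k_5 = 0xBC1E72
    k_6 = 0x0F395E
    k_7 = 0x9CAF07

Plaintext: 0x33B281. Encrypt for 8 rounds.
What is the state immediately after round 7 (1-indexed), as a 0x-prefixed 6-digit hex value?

0x482252

s_0 = plaintext = 0x33B281
s_1 = Round(s_0, k_0) = 0x6BE100
s_2 = Round(s_1, k_1) = 0x100E24
s_3 = Round(s_2, k_2) = 0x9D8F64
s_4 = Round(s_3, k_3) = 0x30C338
s_5 = Round(s_4, k_4) = 0x02DF87
s_6 = Round(s_5, k_5) = 0x44B4FC
s_7 = Round(s_6, k_6) = 0x482252
s_8 = Round(s_7, k_7) = 0x845840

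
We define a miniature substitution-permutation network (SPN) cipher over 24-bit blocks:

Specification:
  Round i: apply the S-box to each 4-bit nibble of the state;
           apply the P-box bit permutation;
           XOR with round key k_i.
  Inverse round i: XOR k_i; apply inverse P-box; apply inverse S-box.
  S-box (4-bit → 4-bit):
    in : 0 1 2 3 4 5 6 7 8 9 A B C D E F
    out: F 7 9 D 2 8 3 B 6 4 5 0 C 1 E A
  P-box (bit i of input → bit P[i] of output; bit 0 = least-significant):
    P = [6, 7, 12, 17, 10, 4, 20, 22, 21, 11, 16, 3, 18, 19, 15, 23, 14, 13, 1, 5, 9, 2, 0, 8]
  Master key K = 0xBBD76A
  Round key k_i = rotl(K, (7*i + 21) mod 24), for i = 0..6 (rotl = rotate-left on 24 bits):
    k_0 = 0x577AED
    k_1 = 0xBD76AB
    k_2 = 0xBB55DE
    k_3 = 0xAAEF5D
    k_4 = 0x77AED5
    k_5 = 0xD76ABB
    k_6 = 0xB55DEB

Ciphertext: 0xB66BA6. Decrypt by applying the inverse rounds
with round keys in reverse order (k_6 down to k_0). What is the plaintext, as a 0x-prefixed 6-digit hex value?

0x803C85

s_0 = ciphertext = 0xB66BA6
s_1 = InvRound(s_0, k_6) = 0x14BCD3
s_2 = InvRound(s_1, k_5) = 0xD2CC23
s_3 = InvRound(s_2, k_4) = 0x602A46
s_4 = InvRound(s_3, k_3) = 0xCAE575
s_5 = InvRound(s_4, k_2) = 0x9E93C8
s_6 = InvRound(s_5, k_1) = 0xC09AD2
s_7 = InvRound(s_6, k_0) = 0x803C85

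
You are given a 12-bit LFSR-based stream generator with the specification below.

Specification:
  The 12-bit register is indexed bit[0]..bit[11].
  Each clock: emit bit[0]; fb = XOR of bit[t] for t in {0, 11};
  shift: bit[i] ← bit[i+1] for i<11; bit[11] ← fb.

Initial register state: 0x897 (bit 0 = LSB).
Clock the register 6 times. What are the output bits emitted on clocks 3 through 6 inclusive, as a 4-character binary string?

reg_0 = 0x897
clock 1: out=1, reg = 0x44B
clock 2: out=1, reg = 0xA25
clock 3: out=1, reg = 0x512
clock 4: out=0, reg = 0x289
clock 5: out=1, reg = 0x944
clock 6: out=0, reg = 0xCA2

1010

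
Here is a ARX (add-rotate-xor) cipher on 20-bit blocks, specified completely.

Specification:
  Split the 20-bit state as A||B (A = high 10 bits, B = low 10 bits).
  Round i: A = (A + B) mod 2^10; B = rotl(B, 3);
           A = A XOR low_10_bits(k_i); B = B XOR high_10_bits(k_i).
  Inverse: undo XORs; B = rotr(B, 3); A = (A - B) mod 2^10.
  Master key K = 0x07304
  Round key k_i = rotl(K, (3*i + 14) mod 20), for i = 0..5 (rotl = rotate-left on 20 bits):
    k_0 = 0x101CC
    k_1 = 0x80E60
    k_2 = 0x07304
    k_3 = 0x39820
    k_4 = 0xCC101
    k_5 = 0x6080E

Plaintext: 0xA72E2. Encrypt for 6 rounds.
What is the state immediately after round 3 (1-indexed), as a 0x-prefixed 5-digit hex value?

0x04175

s_0 = plaintext = 0xA72E2
s_1 = Round(s_0, k_0) = 0x2CB55
s_2 = Round(s_1, k_1) = 0x99CAD
s_3 = Round(s_2, k_2) = 0x04175
s_4 = Round(s_3, k_3) = 0x6974C
s_5 = Round(s_4, k_4) = 0x7C156
s_6 = Round(s_5, k_5) = 0xD2330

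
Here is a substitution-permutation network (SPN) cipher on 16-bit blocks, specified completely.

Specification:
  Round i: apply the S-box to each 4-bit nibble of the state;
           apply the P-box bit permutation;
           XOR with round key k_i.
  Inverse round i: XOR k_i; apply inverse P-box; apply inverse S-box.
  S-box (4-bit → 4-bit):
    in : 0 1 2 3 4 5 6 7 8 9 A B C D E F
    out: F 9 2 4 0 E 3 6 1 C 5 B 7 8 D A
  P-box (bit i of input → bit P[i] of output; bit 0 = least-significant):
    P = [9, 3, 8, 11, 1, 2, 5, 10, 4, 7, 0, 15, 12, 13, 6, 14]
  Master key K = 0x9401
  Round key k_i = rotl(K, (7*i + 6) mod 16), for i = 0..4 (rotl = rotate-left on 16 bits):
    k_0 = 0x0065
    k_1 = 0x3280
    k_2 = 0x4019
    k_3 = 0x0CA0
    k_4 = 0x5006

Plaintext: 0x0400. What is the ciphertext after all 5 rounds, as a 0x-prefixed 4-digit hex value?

s_0 = plaintext = 0x0400
s_1 = Round(s_0, k_0) = 0x7F0B
s_2 = Round(s_1, k_1) = 0x9C6E
s_3 = Round(s_2, k_2) = 0x0BCE
s_4 = Round(s_3, k_3) = 0xF756
s_5 = Round(s_4, k_4) = 0x36AB

0x36AB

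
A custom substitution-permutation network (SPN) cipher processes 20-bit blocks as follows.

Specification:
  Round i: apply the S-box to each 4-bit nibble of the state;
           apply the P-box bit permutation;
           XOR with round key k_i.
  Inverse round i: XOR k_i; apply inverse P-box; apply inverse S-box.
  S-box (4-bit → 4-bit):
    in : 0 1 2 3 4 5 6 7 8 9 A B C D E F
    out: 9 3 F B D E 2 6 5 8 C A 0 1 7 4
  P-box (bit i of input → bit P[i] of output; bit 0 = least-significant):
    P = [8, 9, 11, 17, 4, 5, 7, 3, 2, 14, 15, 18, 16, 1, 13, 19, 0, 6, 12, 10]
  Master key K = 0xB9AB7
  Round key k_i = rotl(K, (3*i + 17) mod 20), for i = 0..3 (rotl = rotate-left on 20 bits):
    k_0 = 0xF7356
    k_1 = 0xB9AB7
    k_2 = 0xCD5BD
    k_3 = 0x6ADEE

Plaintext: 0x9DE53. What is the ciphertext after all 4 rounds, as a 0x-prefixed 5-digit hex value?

s_0 = plaintext = 0x9DE53
s_1 = Round(s_0, k_0) = 0xCB4FA
s_2 = Round(s_1, k_1) = 0x51231
s_3 = Round(s_2, k_2) = 0x902C3
s_4 = Round(s_3, k_3) = 0x96AEA

0x96AEA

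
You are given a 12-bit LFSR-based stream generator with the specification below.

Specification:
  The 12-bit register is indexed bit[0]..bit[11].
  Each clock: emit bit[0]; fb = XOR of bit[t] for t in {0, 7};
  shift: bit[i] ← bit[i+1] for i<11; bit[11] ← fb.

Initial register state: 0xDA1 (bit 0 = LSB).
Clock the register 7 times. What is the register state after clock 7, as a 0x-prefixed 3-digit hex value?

0xF5B

reg_0 = 0xDA1
clock 1: out=1, reg = 0x6D0
clock 2: out=0, reg = 0xB68
clock 3: out=0, reg = 0x5B4
clock 4: out=0, reg = 0xADA
clock 5: out=0, reg = 0xD6D
clock 6: out=1, reg = 0xEB6
clock 7: out=0, reg = 0xF5B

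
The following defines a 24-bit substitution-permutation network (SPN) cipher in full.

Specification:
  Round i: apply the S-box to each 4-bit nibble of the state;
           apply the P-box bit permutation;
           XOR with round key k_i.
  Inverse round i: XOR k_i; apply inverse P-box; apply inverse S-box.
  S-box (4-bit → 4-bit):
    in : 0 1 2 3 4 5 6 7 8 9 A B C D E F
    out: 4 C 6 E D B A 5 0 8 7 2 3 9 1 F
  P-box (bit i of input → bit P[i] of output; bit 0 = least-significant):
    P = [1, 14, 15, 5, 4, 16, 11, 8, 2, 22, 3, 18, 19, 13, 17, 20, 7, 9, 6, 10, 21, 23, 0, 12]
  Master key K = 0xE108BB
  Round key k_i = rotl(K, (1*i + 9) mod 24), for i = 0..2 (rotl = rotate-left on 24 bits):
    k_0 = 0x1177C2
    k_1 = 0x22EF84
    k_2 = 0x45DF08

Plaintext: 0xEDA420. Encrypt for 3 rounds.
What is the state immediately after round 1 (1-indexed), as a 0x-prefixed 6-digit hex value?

0x3EDB4E

s_0 = plaintext = 0xEDA420
s_1 = Round(s_0, k_0) = 0x3EDB4E
s_2 = Round(s_1, k_1) = 0xFAF617
s_3 = Round(s_2, k_2) = 0xBB64CB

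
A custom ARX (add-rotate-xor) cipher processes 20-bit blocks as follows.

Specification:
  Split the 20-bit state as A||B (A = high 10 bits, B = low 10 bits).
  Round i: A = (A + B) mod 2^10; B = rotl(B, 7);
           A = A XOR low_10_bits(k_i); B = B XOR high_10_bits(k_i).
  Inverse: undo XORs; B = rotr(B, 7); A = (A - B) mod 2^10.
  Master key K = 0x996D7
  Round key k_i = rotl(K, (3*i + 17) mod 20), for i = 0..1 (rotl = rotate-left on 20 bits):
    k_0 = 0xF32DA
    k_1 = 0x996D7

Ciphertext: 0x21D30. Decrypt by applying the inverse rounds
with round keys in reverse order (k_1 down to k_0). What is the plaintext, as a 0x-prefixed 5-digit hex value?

s_0 = ciphertext = 0x21D30
s_1 = InvRound(s_0, k_1) = 0xE8AAE
s_2 = InvRound(s_1, k_0) = 0x99B12

0x99B12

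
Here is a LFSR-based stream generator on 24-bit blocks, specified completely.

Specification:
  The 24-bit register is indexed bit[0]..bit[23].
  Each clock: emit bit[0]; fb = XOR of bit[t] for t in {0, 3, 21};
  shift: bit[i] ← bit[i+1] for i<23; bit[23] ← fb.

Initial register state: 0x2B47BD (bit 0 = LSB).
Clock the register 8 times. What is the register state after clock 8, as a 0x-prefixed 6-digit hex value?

reg_0 = 0x2B47BD
clock 1: out=1, reg = 0x95A3DE
clock 2: out=0, reg = 0xCAD1EF
clock 3: out=1, reg = 0x6568F7
clock 4: out=1, reg = 0x32B47B
clock 5: out=1, reg = 0x995A3D
clock 6: out=1, reg = 0x4CAD1E
clock 7: out=0, reg = 0xA6568F
clock 8: out=1, reg = 0xD32B47

0xD32B47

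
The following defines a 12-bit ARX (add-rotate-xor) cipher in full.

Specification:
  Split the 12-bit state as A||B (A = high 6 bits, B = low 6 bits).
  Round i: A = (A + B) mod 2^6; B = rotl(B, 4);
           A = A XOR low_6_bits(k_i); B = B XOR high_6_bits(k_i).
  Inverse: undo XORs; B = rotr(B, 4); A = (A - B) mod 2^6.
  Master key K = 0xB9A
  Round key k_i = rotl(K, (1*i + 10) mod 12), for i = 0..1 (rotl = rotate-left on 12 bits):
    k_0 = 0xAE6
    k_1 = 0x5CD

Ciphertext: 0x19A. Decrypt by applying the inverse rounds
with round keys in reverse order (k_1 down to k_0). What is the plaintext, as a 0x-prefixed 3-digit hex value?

s_0 = ciphertext = 0x19A
s_1 = InvRound(s_0, k_1) = 0x5F4
s_2 = InvRound(s_1, k_0) = 0xD3D

0xD3D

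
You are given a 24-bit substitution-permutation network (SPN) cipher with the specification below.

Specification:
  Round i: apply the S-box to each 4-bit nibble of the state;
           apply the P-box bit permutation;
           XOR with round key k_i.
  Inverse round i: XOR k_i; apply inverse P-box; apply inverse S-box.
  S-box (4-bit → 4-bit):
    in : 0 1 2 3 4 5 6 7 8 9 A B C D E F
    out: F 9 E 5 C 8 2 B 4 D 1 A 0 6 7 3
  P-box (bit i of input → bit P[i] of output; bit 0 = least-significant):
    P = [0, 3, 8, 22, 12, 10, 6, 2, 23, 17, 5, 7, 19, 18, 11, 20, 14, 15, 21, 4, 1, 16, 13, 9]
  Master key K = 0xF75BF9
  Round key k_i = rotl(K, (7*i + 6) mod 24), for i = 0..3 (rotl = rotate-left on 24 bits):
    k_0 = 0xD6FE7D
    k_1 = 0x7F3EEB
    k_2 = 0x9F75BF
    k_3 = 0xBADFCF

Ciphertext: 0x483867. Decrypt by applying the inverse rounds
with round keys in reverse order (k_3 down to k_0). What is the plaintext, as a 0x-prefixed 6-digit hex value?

0xFFD4C9

s_0 = ciphertext = 0x483867
s_1 = InvRound(s_0, k_3) = 0x4E5062
s_2 = InvRound(s_1, k_2) = 0xD55120
s_3 = InvRound(s_2, k_1) = 0x9337DE
s_4 = InvRound(s_3, k_0) = 0xFFD4C9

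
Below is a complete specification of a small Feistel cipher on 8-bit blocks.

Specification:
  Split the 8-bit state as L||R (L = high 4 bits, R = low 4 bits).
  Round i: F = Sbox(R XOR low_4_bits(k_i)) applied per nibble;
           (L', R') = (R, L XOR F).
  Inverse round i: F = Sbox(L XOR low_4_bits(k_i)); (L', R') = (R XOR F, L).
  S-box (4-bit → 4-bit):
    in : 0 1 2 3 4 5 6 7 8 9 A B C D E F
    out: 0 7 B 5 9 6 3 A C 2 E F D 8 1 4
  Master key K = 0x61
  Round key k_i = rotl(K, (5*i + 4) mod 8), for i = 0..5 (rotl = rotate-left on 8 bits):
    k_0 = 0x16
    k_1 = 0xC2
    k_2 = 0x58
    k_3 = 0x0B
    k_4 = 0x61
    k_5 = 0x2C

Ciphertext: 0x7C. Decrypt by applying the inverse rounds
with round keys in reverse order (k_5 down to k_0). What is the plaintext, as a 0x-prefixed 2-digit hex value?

0x3B

s_0 = ciphertext = 0x7C
s_1 = InvRound(s_0, k_5) = 0x37
s_2 = InvRound(s_1, k_4) = 0xC3
s_3 = InvRound(s_2, k_3) = 0x9C
s_4 = InvRound(s_3, k_2) = 0xB9
s_5 = InvRound(s_4, k_1) = 0xBB
s_6 = InvRound(s_5, k_0) = 0x3B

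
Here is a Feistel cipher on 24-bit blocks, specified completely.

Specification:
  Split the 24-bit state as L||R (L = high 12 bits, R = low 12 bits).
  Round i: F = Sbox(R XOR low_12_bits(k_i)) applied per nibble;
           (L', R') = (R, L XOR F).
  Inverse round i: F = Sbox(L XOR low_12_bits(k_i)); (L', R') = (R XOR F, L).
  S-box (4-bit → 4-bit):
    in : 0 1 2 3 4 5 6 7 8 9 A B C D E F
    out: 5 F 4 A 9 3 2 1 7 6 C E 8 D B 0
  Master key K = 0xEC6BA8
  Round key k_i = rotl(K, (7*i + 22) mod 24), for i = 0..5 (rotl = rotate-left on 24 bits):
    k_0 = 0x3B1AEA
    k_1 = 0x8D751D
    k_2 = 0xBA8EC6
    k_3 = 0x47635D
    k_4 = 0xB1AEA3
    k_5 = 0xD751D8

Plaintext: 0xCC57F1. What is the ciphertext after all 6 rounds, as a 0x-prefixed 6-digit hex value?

0xB7236C

s_0 = plaintext = 0xCC57F1
s_1 = Round(s_0, k_0) = 0x7F113B
s_2 = Round(s_1, k_1) = 0x13BEB3
s_3 = Round(s_2, k_2) = 0xEB3428
s_4 = Round(s_3, k_3) = 0x428FA0
s_5 = Round(s_4, k_4) = 0xFA0B72
s_6 = Round(s_5, k_5) = 0xB7236C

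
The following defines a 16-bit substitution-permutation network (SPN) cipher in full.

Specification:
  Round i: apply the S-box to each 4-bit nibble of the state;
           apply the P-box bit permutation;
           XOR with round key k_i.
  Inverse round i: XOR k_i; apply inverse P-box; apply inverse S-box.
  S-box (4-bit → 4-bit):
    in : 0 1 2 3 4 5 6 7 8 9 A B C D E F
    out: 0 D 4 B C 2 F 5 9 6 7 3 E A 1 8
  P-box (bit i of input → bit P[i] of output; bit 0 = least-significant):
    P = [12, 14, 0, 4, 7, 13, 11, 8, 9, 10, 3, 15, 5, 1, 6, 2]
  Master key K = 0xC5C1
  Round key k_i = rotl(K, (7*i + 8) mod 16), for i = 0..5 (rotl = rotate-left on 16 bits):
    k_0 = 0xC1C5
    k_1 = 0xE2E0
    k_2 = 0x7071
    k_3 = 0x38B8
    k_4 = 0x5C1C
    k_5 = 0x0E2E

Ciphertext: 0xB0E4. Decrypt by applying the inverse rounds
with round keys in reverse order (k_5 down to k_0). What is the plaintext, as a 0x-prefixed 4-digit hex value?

0xB375

s_0 = ciphertext = 0xB0E4
s_1 = InvRound(s_0, k_5) = 0x96AE
s_2 = InvRound(s_1, k_4) = 0xB87D
s_3 = InvRound(s_2, k_3) = 0x4FE2
s_4 = InvRound(s_3, k_2) = 0x5B61
s_5 = InvRound(s_4, k_1) = 0x0F67
s_6 = InvRound(s_5, k_0) = 0xB375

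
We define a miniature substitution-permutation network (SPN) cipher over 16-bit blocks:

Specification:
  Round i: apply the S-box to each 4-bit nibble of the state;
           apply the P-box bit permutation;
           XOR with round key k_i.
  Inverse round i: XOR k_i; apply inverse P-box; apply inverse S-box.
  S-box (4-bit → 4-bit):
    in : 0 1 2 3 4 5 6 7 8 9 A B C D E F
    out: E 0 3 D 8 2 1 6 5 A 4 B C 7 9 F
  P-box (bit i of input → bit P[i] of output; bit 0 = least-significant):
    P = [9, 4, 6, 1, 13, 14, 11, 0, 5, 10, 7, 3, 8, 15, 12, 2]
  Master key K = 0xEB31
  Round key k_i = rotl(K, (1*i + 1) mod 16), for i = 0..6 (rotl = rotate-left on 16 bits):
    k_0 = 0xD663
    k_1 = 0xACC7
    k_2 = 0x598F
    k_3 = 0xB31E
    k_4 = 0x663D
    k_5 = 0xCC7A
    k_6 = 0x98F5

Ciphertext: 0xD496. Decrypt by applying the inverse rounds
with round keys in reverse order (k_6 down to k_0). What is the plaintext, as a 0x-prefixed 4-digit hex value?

0xFFC0

s_0 = ciphertext = 0xD496
s_1 = InvRound(s_0, k_6) = 0x120C
s_2 = InvRound(s_1, k_5) = 0x027F
s_3 = InvRound(s_2, k_4) = 0x152C
s_4 = InvRound(s_3, k_3) = 0x526B
s_5 = InvRound(s_4, k_2) = 0xE8A8
s_6 = InvRound(s_5, k_1) = 0x4B9C
s_7 = InvRound(s_6, k_0) = 0xFFC0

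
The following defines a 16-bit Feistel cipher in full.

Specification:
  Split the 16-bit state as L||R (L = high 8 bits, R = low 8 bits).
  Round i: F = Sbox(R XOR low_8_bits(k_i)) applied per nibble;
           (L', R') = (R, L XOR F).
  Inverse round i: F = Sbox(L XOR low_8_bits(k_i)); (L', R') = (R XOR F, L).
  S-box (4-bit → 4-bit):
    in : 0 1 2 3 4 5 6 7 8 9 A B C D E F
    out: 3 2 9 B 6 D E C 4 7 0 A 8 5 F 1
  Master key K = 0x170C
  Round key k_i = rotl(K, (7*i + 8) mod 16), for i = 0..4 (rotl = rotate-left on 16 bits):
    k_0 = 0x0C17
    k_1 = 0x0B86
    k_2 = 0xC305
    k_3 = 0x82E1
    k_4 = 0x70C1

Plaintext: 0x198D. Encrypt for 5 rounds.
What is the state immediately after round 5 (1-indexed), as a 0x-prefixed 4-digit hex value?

s_0 = plaintext = 0x198D
s_1 = Round(s_0, k_0) = 0x8D69
s_2 = Round(s_1, k_1) = 0x697C
s_3 = Round(s_2, k_2) = 0x7CAE
s_4 = Round(s_3, k_3) = 0xAE1D
s_5 = Round(s_4, k_4) = 0x1DF6

0x1DF6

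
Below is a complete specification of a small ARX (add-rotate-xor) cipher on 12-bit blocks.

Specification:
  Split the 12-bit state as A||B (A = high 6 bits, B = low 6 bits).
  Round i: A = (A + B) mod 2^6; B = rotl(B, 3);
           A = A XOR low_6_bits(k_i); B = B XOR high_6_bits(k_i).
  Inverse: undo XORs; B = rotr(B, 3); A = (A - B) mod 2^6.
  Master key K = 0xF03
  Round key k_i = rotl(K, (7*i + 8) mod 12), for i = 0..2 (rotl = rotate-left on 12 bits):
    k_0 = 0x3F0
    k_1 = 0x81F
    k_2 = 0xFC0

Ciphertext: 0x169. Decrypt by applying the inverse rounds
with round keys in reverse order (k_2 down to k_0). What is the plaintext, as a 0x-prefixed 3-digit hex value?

0x7EB

s_0 = ciphertext = 0x169
s_1 = InvRound(s_0, k_2) = 0x4F2
s_2 = InvRound(s_1, k_1) = 0xE92
s_3 = InvRound(s_2, k_0) = 0x7EB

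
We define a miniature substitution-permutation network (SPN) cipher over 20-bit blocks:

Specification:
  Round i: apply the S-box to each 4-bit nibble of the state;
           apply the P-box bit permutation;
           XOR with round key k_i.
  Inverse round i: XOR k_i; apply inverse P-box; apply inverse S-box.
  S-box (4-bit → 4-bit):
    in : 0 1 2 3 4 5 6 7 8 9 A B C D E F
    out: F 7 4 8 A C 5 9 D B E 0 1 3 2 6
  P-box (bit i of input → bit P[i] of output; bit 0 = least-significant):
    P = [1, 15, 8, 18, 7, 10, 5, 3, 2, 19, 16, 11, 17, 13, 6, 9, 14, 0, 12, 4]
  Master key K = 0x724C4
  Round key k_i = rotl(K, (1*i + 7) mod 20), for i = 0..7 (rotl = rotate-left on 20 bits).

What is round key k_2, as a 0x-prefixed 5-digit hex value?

0x988E4

K = 0x724C4
k_0 = rotl(K, (1*0+7) mod 20) = rotl(K, 7) = 0x26239
k_1 = rotl(K, (1*1+7) mod 20) = rotl(K, 8) = 0x4C472
k_2 = rotl(K, (1*2+7) mod 20) = rotl(K, 9) = 0x988E4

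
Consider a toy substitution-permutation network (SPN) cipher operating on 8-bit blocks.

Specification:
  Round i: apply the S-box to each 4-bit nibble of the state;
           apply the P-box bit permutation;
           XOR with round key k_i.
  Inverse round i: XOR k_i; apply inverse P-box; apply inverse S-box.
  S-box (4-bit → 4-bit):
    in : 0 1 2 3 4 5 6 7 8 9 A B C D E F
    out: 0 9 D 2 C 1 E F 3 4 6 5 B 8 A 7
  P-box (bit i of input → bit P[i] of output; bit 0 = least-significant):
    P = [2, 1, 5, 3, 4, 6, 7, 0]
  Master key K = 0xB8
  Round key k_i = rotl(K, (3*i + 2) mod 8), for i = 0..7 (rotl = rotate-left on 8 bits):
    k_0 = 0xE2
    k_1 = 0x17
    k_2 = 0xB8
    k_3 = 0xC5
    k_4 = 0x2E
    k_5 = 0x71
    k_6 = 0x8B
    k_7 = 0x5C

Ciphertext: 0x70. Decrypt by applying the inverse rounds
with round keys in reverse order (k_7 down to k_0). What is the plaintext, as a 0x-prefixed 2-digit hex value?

0xAE

s_0 = ciphertext = 0x70
s_1 = InvRound(s_0, k_7) = 0x02
s_2 = InvRound(s_1, k_6) = 0x4D
s_3 = InvRound(s_2, k_5) = 0x52
s_4 = InvRound(s_3, k_4) = 0x82
s_5 = InvRound(s_4, k_3) = 0xE8
s_6 = InvRound(s_5, k_2) = 0x80
s_7 = InvRound(s_6, k_1) = 0x28
s_8 = InvRound(s_7, k_0) = 0xAE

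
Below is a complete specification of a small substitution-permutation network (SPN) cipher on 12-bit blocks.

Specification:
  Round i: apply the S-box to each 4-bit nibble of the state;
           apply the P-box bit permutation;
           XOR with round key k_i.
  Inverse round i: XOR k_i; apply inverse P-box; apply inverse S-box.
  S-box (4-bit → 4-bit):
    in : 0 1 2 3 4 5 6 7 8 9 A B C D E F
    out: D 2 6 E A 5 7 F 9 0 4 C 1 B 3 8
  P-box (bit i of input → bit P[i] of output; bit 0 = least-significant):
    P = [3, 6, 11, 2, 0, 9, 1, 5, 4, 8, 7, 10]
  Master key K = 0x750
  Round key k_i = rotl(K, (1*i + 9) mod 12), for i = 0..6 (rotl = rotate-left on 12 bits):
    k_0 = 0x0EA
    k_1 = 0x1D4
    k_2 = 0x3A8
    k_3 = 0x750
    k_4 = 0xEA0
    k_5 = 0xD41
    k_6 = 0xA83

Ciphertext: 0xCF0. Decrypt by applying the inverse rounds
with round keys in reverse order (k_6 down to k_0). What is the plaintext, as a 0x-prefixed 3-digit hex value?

0xD47

s_0 = ciphertext = 0xCF0
s_1 = InvRound(s_0, k_6) = 0x871
s_2 = InvRound(s_1, k_5) = 0xDF9
s_3 = InvRound(s_2, k_4) = 0xEEE
s_4 = InvRound(s_3, k_3) = 0x6B0
s_5 = InvRound(s_4, k_2) = 0xD9C
s_6 = InvRound(s_5, k_1) = 0xF96
s_7 = InvRound(s_6, k_0) = 0xD47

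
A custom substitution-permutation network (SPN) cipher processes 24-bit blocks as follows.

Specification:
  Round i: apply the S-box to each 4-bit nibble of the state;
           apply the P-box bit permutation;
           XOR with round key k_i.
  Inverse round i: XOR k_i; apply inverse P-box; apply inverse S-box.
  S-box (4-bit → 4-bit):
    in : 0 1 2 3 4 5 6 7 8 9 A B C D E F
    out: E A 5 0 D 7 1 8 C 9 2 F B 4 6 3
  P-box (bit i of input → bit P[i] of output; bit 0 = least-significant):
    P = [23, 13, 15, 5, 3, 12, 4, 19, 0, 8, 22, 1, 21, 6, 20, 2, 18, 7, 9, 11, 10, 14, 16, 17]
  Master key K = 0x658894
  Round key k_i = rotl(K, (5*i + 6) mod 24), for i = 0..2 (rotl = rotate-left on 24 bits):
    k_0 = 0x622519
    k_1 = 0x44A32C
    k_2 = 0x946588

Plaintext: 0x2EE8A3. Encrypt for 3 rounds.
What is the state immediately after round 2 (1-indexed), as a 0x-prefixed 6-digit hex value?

s_0 = plaintext = 0x2EE8A3
s_1 = Round(s_0, k_0) = 0x3333DB
s_2 = Round(s_1, k_1) = 0xC4031C
s_3 = Round(s_2, k_2) = 0x0A1BEC

0xC4031C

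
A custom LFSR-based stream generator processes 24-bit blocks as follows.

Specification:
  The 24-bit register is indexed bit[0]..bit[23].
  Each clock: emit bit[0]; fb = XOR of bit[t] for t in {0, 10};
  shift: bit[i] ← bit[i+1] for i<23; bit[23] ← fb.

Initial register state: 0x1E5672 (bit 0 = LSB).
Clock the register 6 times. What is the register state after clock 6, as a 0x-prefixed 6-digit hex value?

0x9C7959

reg_0 = 0x1E5672
clock 1: out=0, reg = 0x8F2B39
clock 2: out=1, reg = 0xC7959C
clock 3: out=0, reg = 0xE3CACE
clock 4: out=0, reg = 0x71E567
clock 5: out=1, reg = 0x38F2B3
clock 6: out=1, reg = 0x9C7959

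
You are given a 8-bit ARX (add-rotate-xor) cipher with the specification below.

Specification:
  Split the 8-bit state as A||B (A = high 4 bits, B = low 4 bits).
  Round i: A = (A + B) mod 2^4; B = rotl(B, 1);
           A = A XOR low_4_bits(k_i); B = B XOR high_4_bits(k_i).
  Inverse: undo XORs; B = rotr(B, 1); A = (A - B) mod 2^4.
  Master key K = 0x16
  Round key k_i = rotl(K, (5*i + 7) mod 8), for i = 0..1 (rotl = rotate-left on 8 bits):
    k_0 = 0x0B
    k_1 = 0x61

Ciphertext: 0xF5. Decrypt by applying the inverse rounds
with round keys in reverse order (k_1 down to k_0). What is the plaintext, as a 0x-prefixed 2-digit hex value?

s_0 = ciphertext = 0xF5
s_1 = InvRound(s_0, k_1) = 0x59
s_2 = InvRound(s_1, k_0) = 0x2C

0x2C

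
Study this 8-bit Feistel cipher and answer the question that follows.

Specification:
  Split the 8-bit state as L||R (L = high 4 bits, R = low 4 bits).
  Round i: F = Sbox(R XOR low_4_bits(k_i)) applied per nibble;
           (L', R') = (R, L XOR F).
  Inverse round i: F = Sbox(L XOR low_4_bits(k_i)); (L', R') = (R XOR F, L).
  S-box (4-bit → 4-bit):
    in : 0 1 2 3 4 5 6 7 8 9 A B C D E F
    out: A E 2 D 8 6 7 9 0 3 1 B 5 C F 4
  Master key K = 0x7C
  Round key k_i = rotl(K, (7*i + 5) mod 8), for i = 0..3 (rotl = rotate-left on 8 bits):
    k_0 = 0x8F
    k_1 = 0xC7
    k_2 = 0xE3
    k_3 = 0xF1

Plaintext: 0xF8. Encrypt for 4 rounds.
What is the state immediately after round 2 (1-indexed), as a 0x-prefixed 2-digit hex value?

s_0 = plaintext = 0xF8
s_1 = Round(s_0, k_0) = 0x86
s_2 = Round(s_1, k_1) = 0x66
s_3 = Round(s_2, k_2) = 0x60
s_4 = Round(s_3, k_3) = 0x08

0x66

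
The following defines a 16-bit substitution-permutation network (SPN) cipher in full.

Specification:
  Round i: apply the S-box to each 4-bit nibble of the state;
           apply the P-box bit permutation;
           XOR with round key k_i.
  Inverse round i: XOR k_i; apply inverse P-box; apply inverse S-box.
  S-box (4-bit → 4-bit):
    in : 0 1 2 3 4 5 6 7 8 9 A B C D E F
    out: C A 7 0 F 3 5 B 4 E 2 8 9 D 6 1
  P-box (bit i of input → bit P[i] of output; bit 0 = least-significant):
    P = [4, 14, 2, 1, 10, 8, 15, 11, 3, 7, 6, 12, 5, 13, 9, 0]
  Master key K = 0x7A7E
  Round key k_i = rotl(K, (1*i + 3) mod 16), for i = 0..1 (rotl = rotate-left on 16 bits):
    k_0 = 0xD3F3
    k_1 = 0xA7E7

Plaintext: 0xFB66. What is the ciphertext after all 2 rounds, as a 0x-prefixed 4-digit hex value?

0xD95C

s_0 = plaintext = 0xFB66
s_1 = Round(s_0, k_0) = 0x47C7
s_2 = Round(s_1, k_1) = 0xD95C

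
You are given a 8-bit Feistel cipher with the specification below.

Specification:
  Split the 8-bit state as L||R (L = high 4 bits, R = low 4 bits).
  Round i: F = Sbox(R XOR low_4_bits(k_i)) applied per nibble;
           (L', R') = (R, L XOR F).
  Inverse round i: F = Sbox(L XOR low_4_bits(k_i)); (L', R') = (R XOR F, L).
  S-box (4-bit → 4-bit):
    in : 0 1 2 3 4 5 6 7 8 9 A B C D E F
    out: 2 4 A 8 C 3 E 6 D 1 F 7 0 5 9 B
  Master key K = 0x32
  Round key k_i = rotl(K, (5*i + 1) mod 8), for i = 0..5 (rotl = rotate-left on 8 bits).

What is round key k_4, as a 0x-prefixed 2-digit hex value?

K = 0x32
k_0 = rotl(K, (5*0+1) mod 8) = rotl(K, 1) = 0x64
k_1 = rotl(K, (5*1+1) mod 8) = rotl(K, 6) = 0x8C
k_2 = rotl(K, (5*2+1) mod 8) = rotl(K, 3) = 0x91
k_3 = rotl(K, (5*3+1) mod 8) = rotl(K, 0) = 0x32
k_4 = rotl(K, (5*4+1) mod 8) = rotl(K, 5) = 0x46

0x46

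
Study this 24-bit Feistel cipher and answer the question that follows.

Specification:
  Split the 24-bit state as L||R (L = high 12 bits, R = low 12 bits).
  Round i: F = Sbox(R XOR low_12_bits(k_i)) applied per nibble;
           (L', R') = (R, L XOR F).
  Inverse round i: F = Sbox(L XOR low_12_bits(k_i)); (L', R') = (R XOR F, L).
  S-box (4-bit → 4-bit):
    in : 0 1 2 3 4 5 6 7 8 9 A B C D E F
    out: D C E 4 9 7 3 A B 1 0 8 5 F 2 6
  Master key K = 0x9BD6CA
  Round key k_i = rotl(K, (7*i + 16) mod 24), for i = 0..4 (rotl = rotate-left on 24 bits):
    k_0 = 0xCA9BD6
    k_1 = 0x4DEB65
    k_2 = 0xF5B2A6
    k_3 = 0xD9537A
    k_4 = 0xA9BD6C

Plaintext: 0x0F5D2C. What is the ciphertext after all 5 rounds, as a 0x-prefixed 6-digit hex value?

s_0 = plaintext = 0x0F5D2C
s_1 = Round(s_0, k_0) = 0xD2C395
s_2 = Round(s_1, k_1) = 0x395641
s_3 = Round(s_2, k_2) = 0x641ABF
s_4 = Round(s_3, k_3) = 0xABF716
s_5 = Round(s_4, k_4) = 0x716A1F

0x716A1F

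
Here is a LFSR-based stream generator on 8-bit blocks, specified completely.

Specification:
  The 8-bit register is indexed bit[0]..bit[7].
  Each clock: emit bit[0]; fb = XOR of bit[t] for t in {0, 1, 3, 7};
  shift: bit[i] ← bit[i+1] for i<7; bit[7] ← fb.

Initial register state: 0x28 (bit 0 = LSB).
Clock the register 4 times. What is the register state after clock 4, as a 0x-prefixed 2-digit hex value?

0x72

reg_0 = 0x28
clock 1: out=0, reg = 0x94
clock 2: out=0, reg = 0xCA
clock 3: out=0, reg = 0xE5
clock 4: out=1, reg = 0x72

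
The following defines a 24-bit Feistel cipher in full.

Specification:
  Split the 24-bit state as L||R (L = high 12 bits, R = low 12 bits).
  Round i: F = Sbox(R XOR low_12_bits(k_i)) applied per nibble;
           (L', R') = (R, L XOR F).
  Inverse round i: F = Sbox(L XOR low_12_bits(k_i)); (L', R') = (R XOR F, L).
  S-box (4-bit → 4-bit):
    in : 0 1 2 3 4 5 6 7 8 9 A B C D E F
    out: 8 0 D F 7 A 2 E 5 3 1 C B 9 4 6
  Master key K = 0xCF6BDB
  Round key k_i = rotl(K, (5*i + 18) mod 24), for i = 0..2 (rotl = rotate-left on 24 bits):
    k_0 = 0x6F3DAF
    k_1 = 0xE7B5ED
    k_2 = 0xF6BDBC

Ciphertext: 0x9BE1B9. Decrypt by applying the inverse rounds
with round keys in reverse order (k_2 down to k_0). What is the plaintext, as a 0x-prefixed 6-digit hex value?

s_0 = ciphertext = 0x9BE1B9
s_1 = InvRound(s_0, k_2) = 0x6349BE
s_2 = InvRound(s_1, k_1) = 0x62D634
s_3 = InvRound(s_2, k_0) = 0xA6962D

0xA6962D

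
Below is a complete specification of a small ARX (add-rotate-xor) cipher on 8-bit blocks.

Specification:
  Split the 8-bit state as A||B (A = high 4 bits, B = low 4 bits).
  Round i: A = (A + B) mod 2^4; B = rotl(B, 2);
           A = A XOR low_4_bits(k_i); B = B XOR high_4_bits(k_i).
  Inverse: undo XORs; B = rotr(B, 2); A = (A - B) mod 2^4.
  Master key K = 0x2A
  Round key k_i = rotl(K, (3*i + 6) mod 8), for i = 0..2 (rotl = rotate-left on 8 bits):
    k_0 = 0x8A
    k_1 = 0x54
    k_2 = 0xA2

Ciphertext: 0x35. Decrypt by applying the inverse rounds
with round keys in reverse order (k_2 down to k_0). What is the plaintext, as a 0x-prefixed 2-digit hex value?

s_0 = ciphertext = 0x35
s_1 = InvRound(s_0, k_2) = 0x2F
s_2 = InvRound(s_1, k_1) = 0xCA
s_3 = InvRound(s_2, k_0) = 0xE8

0xE8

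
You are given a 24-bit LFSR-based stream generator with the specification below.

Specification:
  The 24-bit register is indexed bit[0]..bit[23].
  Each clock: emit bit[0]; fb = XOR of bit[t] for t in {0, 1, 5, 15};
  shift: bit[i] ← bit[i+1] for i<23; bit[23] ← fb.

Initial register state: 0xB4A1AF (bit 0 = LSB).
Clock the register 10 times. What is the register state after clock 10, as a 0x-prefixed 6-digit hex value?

0x472D28

reg_0 = 0xB4A1AF
clock 1: out=1, reg = 0x5A50D7
clock 2: out=1, reg = 0x2D286B
clock 3: out=1, reg = 0x969435
clock 4: out=1, reg = 0xCB4A1A
clock 5: out=0, reg = 0xE5A50D
clock 6: out=1, reg = 0x72D286
clock 7: out=0, reg = 0x396943
clock 8: out=1, reg = 0x1CB4A1
clock 9: out=1, reg = 0x8E5A50
clock 10: out=0, reg = 0x472D28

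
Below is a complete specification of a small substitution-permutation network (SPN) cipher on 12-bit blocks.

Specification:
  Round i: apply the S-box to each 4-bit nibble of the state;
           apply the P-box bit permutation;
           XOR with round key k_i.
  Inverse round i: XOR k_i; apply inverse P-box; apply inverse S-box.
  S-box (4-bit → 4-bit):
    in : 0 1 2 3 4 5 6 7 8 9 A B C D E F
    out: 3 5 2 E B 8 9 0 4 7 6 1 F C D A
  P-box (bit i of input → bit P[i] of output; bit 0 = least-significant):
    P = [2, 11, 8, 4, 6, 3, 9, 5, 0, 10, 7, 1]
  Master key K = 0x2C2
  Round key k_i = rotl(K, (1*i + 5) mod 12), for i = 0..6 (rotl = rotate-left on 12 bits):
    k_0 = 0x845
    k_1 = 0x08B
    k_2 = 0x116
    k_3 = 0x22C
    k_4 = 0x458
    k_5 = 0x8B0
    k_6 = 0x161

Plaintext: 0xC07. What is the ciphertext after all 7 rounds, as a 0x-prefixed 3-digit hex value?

0x7CD

s_0 = plaintext = 0xC07
s_1 = Round(s_0, k_0) = 0xC8E
s_2 = Round(s_1, k_1) = 0x71C
s_3 = Round(s_2, k_2) = 0xA42
s_4 = Round(s_3, k_3) = 0xEC4
s_5 = Round(s_4, k_4) = 0xEA7
s_6 = Round(s_5, k_5) = 0xA3B
s_7 = Round(s_6, k_6) = 0x7CD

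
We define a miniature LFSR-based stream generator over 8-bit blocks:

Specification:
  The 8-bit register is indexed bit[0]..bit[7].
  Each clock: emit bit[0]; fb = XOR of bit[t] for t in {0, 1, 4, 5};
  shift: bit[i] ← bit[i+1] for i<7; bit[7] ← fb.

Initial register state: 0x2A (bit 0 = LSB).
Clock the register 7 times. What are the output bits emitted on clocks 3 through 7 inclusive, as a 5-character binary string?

reg_0 = 0x2A
clock 1: out=0, reg = 0x15
clock 2: out=1, reg = 0x0A
clock 3: out=0, reg = 0x85
clock 4: out=1, reg = 0xC2
clock 5: out=0, reg = 0xE1
clock 6: out=1, reg = 0x70
clock 7: out=0, reg = 0x38

01010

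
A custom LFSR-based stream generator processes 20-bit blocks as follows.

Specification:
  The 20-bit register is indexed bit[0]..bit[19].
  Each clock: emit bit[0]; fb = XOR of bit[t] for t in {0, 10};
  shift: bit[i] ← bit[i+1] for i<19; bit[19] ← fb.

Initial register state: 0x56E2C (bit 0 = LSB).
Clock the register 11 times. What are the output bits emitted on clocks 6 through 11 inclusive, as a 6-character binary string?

100011

reg_0 = 0x56E2C
clock 1: out=0, reg = 0xAB716
clock 2: out=0, reg = 0xD5B8B
clock 3: out=1, reg = 0xEADC5
clock 4: out=1, reg = 0x756E2
clock 5: out=0, reg = 0xBAB71
clock 6: out=1, reg = 0xDD5B8
clock 7: out=0, reg = 0xEEADC
clock 8: out=0, reg = 0x7756E
clock 9: out=0, reg = 0xBBAB7
clock 10: out=1, reg = 0xDDD5B
clock 11: out=1, reg = 0x6EEAD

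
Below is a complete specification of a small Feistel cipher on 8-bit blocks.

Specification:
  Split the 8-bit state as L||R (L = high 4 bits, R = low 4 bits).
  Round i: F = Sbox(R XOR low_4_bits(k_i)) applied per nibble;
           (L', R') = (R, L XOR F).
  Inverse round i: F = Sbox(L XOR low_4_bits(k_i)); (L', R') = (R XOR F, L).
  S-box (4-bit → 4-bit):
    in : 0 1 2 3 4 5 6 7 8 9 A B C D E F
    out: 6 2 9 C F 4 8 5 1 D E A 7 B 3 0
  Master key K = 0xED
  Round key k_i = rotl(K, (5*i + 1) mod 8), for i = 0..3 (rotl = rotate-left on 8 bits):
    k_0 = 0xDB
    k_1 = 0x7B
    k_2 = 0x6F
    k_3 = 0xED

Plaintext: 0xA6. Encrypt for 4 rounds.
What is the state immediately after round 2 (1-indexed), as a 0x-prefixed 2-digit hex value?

0x18

s_0 = plaintext = 0xA6
s_1 = Round(s_0, k_0) = 0x61
s_2 = Round(s_1, k_1) = 0x18
s_3 = Round(s_2, k_2) = 0x84
s_4 = Round(s_3, k_3) = 0x45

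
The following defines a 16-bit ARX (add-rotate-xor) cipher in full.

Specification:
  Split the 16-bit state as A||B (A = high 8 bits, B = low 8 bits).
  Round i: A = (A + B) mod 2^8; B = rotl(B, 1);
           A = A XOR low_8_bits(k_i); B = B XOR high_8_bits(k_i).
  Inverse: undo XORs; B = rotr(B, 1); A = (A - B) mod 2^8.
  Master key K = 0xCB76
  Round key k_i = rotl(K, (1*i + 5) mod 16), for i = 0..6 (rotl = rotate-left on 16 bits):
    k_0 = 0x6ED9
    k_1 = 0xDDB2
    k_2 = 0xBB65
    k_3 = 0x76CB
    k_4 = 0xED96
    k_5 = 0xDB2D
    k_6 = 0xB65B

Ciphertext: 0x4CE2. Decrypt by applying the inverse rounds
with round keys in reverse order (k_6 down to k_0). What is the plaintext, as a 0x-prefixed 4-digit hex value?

s_0 = ciphertext = 0x4CE2
s_1 = InvRound(s_0, k_6) = 0xED2A
s_2 = InvRound(s_1, k_5) = 0xC8F8
s_3 = InvRound(s_2, k_4) = 0xD48A
s_4 = InvRound(s_3, k_3) = 0xA17E
s_5 = InvRound(s_4, k_2) = 0xE2E2
s_6 = InvRound(s_5, k_1) = 0xB19F
s_7 = InvRound(s_6, k_0) = 0x70F8

0x70F8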